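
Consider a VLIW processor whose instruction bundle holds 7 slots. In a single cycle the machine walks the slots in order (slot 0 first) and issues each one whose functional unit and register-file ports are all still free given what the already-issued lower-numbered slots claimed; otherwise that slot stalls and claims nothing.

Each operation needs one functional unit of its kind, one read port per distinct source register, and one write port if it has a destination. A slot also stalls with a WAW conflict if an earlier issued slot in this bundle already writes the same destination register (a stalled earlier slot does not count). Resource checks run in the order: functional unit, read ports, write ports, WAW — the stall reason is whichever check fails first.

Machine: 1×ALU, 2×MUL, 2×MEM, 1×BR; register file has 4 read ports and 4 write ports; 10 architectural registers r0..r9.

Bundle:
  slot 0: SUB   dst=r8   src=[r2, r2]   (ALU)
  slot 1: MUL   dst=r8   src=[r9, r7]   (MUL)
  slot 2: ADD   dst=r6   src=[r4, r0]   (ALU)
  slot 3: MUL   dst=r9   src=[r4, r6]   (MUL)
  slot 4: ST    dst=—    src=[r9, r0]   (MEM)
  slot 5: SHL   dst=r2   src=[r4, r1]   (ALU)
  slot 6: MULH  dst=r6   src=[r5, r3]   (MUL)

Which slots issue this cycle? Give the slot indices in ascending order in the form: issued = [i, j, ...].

issued = [0, 3]

#0 ALU src=r2,r2 dispatched  <A:0 Mu:2 Ld:2 B:1 rd:3 wr:3>
#1 MUL src=r9,r7 held:WAW  <A:0 Mu:2 Ld:2 B:1 rd:3 wr:3>
#2 ALU src=r4,r0 held:FU  <A:0 Mu:2 Ld:2 B:1 rd:3 wr:3>
#3 MUL src=r4,r6 dispatched  <A:0 Mu:1 Ld:2 B:1 rd:1 wr:2>
#4 MEM src=r9,r0 held:RD_PORT  <A:0 Mu:1 Ld:2 B:1 rd:1 wr:2>
#5 ALU src=r4,r1 held:FU  <A:0 Mu:1 Ld:2 B:1 rd:1 wr:2>
#6 MUL src=r5,r3 held:RD_PORT  <A:0 Mu:1 Ld:2 B:1 rd:1 wr:2>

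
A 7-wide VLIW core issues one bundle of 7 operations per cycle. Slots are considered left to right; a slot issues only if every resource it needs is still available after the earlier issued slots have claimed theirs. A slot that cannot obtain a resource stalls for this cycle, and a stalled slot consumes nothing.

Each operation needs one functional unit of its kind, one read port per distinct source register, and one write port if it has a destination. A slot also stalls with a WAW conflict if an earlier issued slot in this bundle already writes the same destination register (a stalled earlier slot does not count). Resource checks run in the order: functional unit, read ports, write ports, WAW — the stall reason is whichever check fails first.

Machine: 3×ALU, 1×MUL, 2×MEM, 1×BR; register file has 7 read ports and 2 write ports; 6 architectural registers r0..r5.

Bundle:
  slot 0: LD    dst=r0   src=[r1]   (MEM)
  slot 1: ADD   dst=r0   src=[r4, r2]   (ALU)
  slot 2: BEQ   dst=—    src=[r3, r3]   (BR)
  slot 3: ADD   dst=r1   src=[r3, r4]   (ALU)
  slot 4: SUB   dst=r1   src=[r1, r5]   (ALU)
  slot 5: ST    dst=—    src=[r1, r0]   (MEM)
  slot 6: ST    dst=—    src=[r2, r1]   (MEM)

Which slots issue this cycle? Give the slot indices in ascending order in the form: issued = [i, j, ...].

issued = [0, 2, 3, 5]

(0) want 1×MEM +1rd +1wr — yes → AL3|MU1|ME1|BR1|rd6|wr1
(1) want 1×ALU +2rd +1wr — WAW → AL3|MU1|ME1|BR1|rd6|wr1
(2) want 1×BR +1rd +0wr — yes → AL3|MU1|ME1|BR0|rd5|wr1
(3) want 1×ALU +2rd +1wr — yes → AL2|MU1|ME1|BR0|rd3|wr0
(4) want 1×ALU +2rd +1wr — WR_PORT → AL2|MU1|ME1|BR0|rd3|wr0
(5) want 1×MEM +2rd +0wr — yes → AL2|MU1|ME0|BR0|rd1|wr0
(6) want 1×MEM +2rd +0wr — FU → AL2|MU1|ME0|BR0|rd1|wr0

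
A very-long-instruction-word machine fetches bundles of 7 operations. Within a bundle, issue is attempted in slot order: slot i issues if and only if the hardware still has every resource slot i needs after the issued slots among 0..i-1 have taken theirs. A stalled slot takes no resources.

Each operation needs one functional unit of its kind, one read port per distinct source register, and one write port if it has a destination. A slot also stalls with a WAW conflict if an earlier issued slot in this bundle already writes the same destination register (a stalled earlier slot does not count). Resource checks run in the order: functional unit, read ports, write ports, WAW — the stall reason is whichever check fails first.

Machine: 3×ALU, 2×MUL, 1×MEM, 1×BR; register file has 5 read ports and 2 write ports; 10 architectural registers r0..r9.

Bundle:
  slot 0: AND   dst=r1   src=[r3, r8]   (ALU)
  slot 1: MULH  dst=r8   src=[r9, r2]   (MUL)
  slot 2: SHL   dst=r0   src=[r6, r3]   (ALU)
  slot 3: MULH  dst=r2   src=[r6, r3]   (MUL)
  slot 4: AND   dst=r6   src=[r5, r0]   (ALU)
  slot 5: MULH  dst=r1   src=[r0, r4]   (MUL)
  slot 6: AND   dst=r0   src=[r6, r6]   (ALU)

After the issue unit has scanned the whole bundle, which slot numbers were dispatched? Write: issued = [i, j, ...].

[0] ALU needs rd=2 wr=1: ok; after: ALU=2 MUL=2 MEM=1 BR=1, R=3, W=1
[1] MUL needs rd=2 wr=1: ok; after: ALU=2 MUL=1 MEM=1 BR=1, R=1, W=0
[2] ALU needs rd=2 wr=1: RD_PORT; after: ALU=2 MUL=1 MEM=1 BR=1, R=1, W=0
[3] MUL needs rd=2 wr=1: RD_PORT; after: ALU=2 MUL=1 MEM=1 BR=1, R=1, W=0
[4] ALU needs rd=2 wr=1: RD_PORT; after: ALU=2 MUL=1 MEM=1 BR=1, R=1, W=0
[5] MUL needs rd=2 wr=1: RD_PORT; after: ALU=2 MUL=1 MEM=1 BR=1, R=1, W=0
[6] ALU needs rd=1 wr=1: WR_PORT; after: ALU=2 MUL=1 MEM=1 BR=1, R=1, W=0

issued = [0, 1]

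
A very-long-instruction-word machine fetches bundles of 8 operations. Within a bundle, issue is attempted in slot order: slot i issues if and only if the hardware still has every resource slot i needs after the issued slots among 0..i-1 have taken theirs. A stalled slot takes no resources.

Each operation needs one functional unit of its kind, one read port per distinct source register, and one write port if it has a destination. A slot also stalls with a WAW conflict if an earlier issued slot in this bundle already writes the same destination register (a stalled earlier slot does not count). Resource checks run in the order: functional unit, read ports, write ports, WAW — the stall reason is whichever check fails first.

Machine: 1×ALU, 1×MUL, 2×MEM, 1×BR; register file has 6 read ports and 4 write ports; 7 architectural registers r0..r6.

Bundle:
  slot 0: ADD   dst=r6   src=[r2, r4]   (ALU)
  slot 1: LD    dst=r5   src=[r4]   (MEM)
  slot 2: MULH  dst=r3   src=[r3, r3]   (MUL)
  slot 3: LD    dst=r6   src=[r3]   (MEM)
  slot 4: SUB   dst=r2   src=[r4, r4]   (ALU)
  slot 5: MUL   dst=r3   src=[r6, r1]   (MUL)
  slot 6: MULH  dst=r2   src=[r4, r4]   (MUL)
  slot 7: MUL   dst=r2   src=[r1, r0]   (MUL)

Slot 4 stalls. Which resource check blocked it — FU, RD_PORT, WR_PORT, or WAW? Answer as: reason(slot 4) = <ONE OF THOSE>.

reason(slot 4) = FU

#0 ALU src=r2,r4 dispatched  <A:0 Mu:1 Ld:2 B:1 rd:4 wr:3>
#1 MEM src=r4 dispatched  <A:0 Mu:1 Ld:1 B:1 rd:3 wr:2>
#2 MUL src=r3,r3 dispatched  <A:0 Mu:0 Ld:1 B:1 rd:2 wr:1>
#3 MEM src=r3 held:WAW  <A:0 Mu:0 Ld:1 B:1 rd:2 wr:1>
#4 ALU src=r4,r4 held:FU  <A:0 Mu:0 Ld:1 B:1 rd:2 wr:1>
#5 MUL src=r6,r1 held:FU  <A:0 Mu:0 Ld:1 B:1 rd:2 wr:1>
#6 MUL src=r4,r4 held:FU  <A:0 Mu:0 Ld:1 B:1 rd:2 wr:1>
#7 MUL src=r1,r0 held:FU  <A:0 Mu:0 Ld:1 B:1 rd:2 wr:1>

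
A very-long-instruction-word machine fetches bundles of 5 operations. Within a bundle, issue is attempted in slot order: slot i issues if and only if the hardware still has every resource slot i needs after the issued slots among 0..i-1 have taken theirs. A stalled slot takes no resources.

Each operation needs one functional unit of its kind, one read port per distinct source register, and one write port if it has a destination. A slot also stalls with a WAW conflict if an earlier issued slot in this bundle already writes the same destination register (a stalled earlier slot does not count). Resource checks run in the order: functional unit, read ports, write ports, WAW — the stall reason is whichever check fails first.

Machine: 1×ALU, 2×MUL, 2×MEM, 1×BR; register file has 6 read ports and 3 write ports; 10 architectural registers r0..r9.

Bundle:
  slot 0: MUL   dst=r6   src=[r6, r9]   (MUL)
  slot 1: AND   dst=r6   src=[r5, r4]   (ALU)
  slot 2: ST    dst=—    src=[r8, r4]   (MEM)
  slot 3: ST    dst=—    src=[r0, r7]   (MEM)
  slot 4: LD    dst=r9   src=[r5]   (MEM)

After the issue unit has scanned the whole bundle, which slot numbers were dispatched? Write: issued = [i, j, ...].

#0 MUL src=r6,r9 dispatched  <A:1 Mu:1 Ld:2 B:1 rd:4 wr:2>
#1 ALU src=r5,r4 held:WAW  <A:1 Mu:1 Ld:2 B:1 rd:4 wr:2>
#2 MEM src=r8,r4 dispatched  <A:1 Mu:1 Ld:1 B:1 rd:2 wr:2>
#3 MEM src=r0,r7 dispatched  <A:1 Mu:1 Ld:0 B:1 rd:0 wr:2>
#4 MEM src=r5 held:FU  <A:1 Mu:1 Ld:0 B:1 rd:0 wr:2>

issued = [0, 2, 3]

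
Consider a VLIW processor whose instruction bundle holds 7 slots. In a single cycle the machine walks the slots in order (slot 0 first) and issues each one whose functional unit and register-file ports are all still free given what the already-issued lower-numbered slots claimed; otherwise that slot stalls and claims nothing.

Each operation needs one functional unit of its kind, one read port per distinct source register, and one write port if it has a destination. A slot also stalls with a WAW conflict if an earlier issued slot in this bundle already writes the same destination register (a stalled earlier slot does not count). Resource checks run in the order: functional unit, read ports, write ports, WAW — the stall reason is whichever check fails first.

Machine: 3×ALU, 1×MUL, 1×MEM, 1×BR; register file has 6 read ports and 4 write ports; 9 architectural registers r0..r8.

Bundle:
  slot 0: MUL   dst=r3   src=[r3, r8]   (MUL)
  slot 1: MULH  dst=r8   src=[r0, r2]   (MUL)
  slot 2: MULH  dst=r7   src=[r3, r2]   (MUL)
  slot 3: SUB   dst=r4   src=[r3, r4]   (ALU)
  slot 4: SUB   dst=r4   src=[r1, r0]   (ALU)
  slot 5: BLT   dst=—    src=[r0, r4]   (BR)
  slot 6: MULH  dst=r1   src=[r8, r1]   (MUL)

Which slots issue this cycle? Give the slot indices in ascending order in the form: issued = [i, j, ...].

issued = [0, 3, 5]

#0 MUL src=r3,r8 dispatched  <A:3 Mu:0 Ld:1 B:1 rd:4 wr:3>
#1 MUL src=r0,r2 held:FU  <A:3 Mu:0 Ld:1 B:1 rd:4 wr:3>
#2 MUL src=r3,r2 held:FU  <A:3 Mu:0 Ld:1 B:1 rd:4 wr:3>
#3 ALU src=r3,r4 dispatched  <A:2 Mu:0 Ld:1 B:1 rd:2 wr:2>
#4 ALU src=r1,r0 held:WAW  <A:2 Mu:0 Ld:1 B:1 rd:2 wr:2>
#5 BR src=r0,r4 dispatched  <A:2 Mu:0 Ld:1 B:0 rd:0 wr:2>
#6 MUL src=r8,r1 held:FU  <A:2 Mu:0 Ld:1 B:0 rd:0 wr:2>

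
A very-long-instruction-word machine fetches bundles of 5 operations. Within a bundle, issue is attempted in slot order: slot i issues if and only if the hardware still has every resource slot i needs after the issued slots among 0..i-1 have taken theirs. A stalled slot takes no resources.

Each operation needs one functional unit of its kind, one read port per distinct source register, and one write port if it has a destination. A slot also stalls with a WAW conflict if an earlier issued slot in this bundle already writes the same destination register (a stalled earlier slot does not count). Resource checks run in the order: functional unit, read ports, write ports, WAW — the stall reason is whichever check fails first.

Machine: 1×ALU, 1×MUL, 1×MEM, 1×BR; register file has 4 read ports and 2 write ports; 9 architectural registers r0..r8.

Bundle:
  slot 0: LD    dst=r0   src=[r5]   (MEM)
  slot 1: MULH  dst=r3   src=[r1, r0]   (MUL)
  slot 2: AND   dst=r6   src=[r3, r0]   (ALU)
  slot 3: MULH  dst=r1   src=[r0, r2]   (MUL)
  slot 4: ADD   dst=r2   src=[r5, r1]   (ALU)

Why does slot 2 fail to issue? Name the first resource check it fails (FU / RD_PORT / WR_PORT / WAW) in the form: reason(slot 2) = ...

(0) want 1×MEM +1rd +1wr — yes → AL1|MU1|ME0|BR1|rd3|wr1
(1) want 1×MUL +2rd +1wr — yes → AL1|MU0|ME0|BR1|rd1|wr0
(2) want 1×ALU +2rd +1wr — RD_PORT → AL1|MU0|ME0|BR1|rd1|wr0
(3) want 1×MUL +2rd +1wr — FU → AL1|MU0|ME0|BR1|rd1|wr0
(4) want 1×ALU +2rd +1wr — RD_PORT → AL1|MU0|ME0|BR1|rd1|wr0

reason(slot 2) = RD_PORT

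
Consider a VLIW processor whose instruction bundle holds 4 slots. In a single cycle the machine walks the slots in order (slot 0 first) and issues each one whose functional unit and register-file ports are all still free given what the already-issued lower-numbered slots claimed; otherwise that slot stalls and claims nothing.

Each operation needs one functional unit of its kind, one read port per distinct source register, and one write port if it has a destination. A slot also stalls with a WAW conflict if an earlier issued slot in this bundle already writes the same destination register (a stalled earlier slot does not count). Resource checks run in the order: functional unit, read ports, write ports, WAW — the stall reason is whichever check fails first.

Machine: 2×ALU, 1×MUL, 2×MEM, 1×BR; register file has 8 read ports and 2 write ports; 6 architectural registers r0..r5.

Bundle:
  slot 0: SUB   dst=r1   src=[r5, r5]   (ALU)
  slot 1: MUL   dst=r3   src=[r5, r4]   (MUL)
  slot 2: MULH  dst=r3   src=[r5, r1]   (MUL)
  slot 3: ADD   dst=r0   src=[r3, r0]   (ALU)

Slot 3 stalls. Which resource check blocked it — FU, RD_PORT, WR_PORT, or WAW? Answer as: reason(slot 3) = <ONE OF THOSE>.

  0. ALU→r1 ⇒ go  {1A/1Mu/2Ld/1B | 7r 1w}
  1. MUL→r3 ⇒ go  {1A/0Mu/2Ld/1B | 5r 0w}
  2. MUL→r3 ⇒ no(FU)  {1A/0Mu/2Ld/1B | 5r 0w}
  3. ALU→r0 ⇒ no(WR_PORT)  {1A/0Mu/2Ld/1B | 5r 0w}

reason(slot 3) = WR_PORT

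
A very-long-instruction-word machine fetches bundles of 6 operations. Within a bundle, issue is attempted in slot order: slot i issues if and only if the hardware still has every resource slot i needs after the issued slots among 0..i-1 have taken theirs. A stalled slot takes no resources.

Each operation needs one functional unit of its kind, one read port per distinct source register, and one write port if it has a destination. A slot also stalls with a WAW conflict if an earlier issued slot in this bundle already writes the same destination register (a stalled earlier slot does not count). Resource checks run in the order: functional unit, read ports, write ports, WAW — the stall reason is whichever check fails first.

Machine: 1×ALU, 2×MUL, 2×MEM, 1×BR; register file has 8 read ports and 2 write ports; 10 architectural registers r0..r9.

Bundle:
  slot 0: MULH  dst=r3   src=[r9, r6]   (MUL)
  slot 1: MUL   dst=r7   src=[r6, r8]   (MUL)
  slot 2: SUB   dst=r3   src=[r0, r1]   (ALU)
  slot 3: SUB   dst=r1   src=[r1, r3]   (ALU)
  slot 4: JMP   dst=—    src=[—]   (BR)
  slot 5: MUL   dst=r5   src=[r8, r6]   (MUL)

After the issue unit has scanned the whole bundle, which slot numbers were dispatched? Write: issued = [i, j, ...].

#0 MUL src=r9,r6 dispatched  <A:1 Mu:1 Ld:2 B:1 rd:6 wr:1>
#1 MUL src=r6,r8 dispatched  <A:1 Mu:0 Ld:2 B:1 rd:4 wr:0>
#2 ALU src=r0,r1 held:WR_PORT  <A:1 Mu:0 Ld:2 B:1 rd:4 wr:0>
#3 ALU src=r1,r3 held:WR_PORT  <A:1 Mu:0 Ld:2 B:1 rd:4 wr:0>
#4 BR src=- dispatched  <A:1 Mu:0 Ld:2 B:0 rd:4 wr:0>
#5 MUL src=r8,r6 held:FU  <A:1 Mu:0 Ld:2 B:0 rd:4 wr:0>

issued = [0, 1, 4]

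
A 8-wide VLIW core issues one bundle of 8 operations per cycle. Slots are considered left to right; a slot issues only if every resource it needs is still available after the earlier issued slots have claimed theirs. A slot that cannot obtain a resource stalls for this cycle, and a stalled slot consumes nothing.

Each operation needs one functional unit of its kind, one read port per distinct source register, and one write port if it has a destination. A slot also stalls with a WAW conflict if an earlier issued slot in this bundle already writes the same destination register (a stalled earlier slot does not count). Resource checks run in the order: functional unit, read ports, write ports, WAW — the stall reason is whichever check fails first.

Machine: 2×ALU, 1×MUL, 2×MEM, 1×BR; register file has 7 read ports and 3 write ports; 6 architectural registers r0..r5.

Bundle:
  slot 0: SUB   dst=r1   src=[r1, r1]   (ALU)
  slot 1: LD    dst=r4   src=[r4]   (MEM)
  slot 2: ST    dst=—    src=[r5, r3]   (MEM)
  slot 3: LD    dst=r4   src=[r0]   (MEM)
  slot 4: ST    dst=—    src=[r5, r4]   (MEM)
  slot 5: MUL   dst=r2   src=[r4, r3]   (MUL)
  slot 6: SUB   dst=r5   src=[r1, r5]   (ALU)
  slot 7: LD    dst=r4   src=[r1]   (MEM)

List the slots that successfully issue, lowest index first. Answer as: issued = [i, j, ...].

  0. ALU→r1 ⇒ go  {1A/1Mu/2Ld/1B | 6r 2w}
  1. MEM→r4 ⇒ go  {1A/1Mu/1Ld/1B | 5r 1w}
  2. MEM ⇒ go  {1A/1Mu/0Ld/1B | 3r 1w}
  3. MEM→r4 ⇒ no(FU)  {1A/1Mu/0Ld/1B | 3r 1w}
  4. MEM ⇒ no(FU)  {1A/1Mu/0Ld/1B | 3r 1w}
  5. MUL→r2 ⇒ go  {1A/0Mu/0Ld/1B | 1r 0w}
  6. ALU→r5 ⇒ no(RD_PORT)  {1A/0Mu/0Ld/1B | 1r 0w}
  7. MEM→r4 ⇒ no(FU)  {1A/0Mu/0Ld/1B | 1r 0w}

issued = [0, 1, 2, 5]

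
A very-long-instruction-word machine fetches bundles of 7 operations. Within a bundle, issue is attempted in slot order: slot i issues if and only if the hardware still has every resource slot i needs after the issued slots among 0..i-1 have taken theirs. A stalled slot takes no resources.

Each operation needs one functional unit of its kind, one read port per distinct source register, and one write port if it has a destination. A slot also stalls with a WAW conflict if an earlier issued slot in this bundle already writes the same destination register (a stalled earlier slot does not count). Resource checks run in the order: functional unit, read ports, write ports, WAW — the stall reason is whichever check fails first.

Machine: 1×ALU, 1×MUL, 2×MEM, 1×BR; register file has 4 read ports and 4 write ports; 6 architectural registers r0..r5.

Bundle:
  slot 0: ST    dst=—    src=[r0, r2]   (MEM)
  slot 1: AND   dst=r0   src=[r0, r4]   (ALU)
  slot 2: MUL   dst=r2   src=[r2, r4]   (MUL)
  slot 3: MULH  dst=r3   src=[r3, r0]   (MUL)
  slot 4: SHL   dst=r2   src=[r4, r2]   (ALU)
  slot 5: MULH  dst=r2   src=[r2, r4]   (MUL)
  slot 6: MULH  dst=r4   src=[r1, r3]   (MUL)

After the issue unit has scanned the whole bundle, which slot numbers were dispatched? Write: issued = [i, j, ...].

issued = [0, 1]

slot 0 (MEM): ISSUE — free A1,Mu1,Ld1,B1 rp2 wp4
slot 1 (ALU): ISSUE — free A0,Mu1,Ld1,B1 rp0 wp3
slot 2 (MUL): stall RD_PORT — free A0,Mu1,Ld1,B1 rp0 wp3
slot 3 (MUL): stall RD_PORT — free A0,Mu1,Ld1,B1 rp0 wp3
slot 4 (ALU): stall FU — free A0,Mu1,Ld1,B1 rp0 wp3
slot 5 (MUL): stall RD_PORT — free A0,Mu1,Ld1,B1 rp0 wp3
slot 6 (MUL): stall RD_PORT — free A0,Mu1,Ld1,B1 rp0 wp3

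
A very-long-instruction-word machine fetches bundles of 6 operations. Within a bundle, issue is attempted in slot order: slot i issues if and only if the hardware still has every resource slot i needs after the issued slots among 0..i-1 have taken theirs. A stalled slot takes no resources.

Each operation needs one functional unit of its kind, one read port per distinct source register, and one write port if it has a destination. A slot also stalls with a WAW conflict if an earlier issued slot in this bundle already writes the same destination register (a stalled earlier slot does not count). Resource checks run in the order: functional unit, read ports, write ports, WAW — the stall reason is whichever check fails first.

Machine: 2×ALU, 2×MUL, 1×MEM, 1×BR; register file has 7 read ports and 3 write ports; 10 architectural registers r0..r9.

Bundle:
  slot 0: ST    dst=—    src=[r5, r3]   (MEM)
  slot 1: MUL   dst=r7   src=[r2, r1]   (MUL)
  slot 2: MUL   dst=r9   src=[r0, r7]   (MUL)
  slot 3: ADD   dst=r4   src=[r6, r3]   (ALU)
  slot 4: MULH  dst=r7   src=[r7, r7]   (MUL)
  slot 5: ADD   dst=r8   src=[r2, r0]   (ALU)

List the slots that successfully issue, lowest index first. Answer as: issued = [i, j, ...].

(0) want 1×MEM +2rd +0wr — yes → AL2|MU2|ME0|BR1|rd5|wr3
(1) want 1×MUL +2rd +1wr — yes → AL2|MU1|ME0|BR1|rd3|wr2
(2) want 1×MUL +2rd +1wr — yes → AL2|MU0|ME0|BR1|rd1|wr1
(3) want 1×ALU +2rd +1wr — RD_PORT → AL2|MU0|ME0|BR1|rd1|wr1
(4) want 1×MUL +1rd +1wr — FU → AL2|MU0|ME0|BR1|rd1|wr1
(5) want 1×ALU +2rd +1wr — RD_PORT → AL2|MU0|ME0|BR1|rd1|wr1

issued = [0, 1, 2]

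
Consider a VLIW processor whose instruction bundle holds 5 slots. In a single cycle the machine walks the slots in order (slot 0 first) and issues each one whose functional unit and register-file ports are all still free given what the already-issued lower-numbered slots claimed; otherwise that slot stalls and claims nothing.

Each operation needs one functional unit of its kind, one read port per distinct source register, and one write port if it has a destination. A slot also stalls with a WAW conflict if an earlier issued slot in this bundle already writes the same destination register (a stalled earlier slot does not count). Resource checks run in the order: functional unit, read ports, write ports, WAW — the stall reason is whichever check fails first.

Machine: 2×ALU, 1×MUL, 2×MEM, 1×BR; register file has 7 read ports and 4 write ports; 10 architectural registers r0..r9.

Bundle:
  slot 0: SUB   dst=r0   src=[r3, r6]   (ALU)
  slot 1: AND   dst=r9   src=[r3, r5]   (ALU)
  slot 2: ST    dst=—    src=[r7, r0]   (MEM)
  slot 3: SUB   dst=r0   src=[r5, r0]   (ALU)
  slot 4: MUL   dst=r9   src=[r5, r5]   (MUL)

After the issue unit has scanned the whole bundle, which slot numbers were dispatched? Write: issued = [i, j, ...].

issued = [0, 1, 2]

slot 0 (ALU): ISSUE — free A1,Mu1,Ld2,B1 rp5 wp3
slot 1 (ALU): ISSUE — free A0,Mu1,Ld2,B1 rp3 wp2
slot 2 (MEM): ISSUE — free A0,Mu1,Ld1,B1 rp1 wp2
slot 3 (ALU): stall FU — free A0,Mu1,Ld1,B1 rp1 wp2
slot 4 (MUL): stall WAW — free A0,Mu1,Ld1,B1 rp1 wp2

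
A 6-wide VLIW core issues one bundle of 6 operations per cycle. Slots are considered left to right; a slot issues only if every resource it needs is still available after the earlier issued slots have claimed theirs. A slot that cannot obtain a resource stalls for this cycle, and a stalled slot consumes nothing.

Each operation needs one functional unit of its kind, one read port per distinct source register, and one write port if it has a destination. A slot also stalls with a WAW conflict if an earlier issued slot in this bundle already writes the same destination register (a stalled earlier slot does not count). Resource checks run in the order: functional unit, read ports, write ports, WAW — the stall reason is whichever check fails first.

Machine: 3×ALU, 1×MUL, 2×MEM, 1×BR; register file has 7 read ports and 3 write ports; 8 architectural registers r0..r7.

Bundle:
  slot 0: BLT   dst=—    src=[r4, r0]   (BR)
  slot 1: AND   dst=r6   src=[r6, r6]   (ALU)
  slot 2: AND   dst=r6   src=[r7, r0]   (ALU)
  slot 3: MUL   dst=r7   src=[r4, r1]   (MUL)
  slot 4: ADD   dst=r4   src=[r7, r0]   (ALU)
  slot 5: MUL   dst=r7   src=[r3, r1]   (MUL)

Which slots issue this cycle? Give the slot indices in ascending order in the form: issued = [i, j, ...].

issued = [0, 1, 3, 4]

  0. BR ⇒ go  {3A/1Mu/2Ld/0B | 5r 3w}
  1. ALU→r6 ⇒ go  {2A/1Mu/2Ld/0B | 4r 2w}
  2. ALU→r6 ⇒ no(WAW)  {2A/1Mu/2Ld/0B | 4r 2w}
  3. MUL→r7 ⇒ go  {2A/0Mu/2Ld/0B | 2r 1w}
  4. ALU→r4 ⇒ go  {1A/0Mu/2Ld/0B | 0r 0w}
  5. MUL→r7 ⇒ no(FU)  {1A/0Mu/2Ld/0B | 0r 0w}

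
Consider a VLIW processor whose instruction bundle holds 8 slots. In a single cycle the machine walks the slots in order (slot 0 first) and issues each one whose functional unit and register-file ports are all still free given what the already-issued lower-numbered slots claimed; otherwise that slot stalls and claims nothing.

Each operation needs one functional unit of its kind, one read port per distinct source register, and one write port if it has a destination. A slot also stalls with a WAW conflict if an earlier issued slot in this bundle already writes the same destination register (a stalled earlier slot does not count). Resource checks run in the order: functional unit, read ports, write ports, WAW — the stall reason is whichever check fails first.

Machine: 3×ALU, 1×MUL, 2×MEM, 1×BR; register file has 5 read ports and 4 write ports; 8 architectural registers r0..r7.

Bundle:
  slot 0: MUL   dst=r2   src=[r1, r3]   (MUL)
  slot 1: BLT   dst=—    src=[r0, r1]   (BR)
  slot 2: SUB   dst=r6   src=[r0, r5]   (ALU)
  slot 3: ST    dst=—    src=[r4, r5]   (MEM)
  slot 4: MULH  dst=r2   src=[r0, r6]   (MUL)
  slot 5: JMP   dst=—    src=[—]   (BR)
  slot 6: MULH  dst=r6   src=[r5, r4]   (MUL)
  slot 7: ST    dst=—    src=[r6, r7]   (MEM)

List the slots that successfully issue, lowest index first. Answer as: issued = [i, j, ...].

(0) want 1×MUL +2rd +1wr — yes → AL3|MU0|ME2|BR1|rd3|wr3
(1) want 1×BR +2rd +0wr — yes → AL3|MU0|ME2|BR0|rd1|wr3
(2) want 1×ALU +2rd +1wr — RD_PORT → AL3|MU0|ME2|BR0|rd1|wr3
(3) want 1×MEM +2rd +0wr — RD_PORT → AL3|MU0|ME2|BR0|rd1|wr3
(4) want 1×MUL +2rd +1wr — FU → AL3|MU0|ME2|BR0|rd1|wr3
(5) want 1×BR +0rd +0wr — FU → AL3|MU0|ME2|BR0|rd1|wr3
(6) want 1×MUL +2rd +1wr — FU → AL3|MU0|ME2|BR0|rd1|wr3
(7) want 1×MEM +2rd +0wr — RD_PORT → AL3|MU0|ME2|BR0|rd1|wr3

issued = [0, 1]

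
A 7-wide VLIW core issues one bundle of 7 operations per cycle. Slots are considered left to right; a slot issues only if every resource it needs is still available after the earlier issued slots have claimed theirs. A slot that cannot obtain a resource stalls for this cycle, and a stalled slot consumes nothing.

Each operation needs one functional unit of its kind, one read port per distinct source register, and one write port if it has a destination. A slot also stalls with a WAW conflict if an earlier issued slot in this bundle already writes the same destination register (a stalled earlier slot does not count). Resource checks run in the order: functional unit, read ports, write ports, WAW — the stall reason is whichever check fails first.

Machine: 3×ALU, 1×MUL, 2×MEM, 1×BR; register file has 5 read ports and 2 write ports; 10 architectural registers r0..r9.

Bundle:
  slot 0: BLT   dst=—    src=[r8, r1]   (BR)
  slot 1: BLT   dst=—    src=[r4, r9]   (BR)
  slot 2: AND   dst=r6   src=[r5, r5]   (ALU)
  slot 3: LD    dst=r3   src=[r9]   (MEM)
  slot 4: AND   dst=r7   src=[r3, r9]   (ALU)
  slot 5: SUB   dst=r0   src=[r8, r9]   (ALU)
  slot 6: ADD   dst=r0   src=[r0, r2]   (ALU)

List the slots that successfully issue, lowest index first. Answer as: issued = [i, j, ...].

(0) want 1×BR +2rd +0wr — yes → AL3|MU1|ME2|BR0|rd3|wr2
(1) want 1×BR +2rd +0wr — FU → AL3|MU1|ME2|BR0|rd3|wr2
(2) want 1×ALU +1rd +1wr — yes → AL2|MU1|ME2|BR0|rd2|wr1
(3) want 1×MEM +1rd +1wr — yes → AL2|MU1|ME1|BR0|rd1|wr0
(4) want 1×ALU +2rd +1wr — RD_PORT → AL2|MU1|ME1|BR0|rd1|wr0
(5) want 1×ALU +2rd +1wr — RD_PORT → AL2|MU1|ME1|BR0|rd1|wr0
(6) want 1×ALU +2rd +1wr — RD_PORT → AL2|MU1|ME1|BR0|rd1|wr0

issued = [0, 2, 3]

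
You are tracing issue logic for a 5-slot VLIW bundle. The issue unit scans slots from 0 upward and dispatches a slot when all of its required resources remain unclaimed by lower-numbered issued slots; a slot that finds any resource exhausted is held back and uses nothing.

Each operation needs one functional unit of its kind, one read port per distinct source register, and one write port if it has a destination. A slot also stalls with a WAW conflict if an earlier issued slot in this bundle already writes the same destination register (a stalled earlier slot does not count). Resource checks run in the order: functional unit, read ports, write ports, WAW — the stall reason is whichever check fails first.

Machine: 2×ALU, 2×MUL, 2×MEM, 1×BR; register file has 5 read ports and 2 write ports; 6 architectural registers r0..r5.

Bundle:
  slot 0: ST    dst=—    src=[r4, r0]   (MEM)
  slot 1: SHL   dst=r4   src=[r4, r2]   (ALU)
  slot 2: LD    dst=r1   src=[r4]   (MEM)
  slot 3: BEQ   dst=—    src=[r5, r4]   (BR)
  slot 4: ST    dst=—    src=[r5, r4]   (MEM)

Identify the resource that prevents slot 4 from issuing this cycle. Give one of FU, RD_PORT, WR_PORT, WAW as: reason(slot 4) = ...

reason(slot 4) = FU

  0. MEM ⇒ go  {2A/2Mu/1Ld/1B | 3r 2w}
  1. ALU→r4 ⇒ go  {1A/2Mu/1Ld/1B | 1r 1w}
  2. MEM→r1 ⇒ go  {1A/2Mu/0Ld/1B | 0r 0w}
  3. BR ⇒ no(RD_PORT)  {1A/2Mu/0Ld/1B | 0r 0w}
  4. MEM ⇒ no(FU)  {1A/2Mu/0Ld/1B | 0r 0w}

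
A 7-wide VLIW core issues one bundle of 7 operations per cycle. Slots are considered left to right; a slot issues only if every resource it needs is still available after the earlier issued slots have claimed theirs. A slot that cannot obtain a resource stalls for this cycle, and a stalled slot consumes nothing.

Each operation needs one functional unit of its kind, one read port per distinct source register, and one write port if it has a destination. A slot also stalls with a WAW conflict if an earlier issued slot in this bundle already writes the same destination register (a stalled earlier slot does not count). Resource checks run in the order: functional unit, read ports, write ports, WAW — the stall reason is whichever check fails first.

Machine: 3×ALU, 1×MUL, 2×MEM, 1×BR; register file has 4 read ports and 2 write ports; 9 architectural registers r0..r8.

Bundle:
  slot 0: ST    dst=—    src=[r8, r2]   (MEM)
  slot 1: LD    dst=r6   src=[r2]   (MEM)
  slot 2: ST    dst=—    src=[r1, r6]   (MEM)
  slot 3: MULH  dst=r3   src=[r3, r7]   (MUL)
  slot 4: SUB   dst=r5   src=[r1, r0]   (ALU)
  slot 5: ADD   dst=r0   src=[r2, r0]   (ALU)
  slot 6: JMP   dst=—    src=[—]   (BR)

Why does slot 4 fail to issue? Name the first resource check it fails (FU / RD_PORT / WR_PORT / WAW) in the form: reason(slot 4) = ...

reason(slot 4) = RD_PORT

#0 MEM src=r8,r2 dispatched  <A:3 Mu:1 Ld:1 B:1 rd:2 wr:2>
#1 MEM src=r2 dispatched  <A:3 Mu:1 Ld:0 B:1 rd:1 wr:1>
#2 MEM src=r1,r6 held:FU  <A:3 Mu:1 Ld:0 B:1 rd:1 wr:1>
#3 MUL src=r3,r7 held:RD_PORT  <A:3 Mu:1 Ld:0 B:1 rd:1 wr:1>
#4 ALU src=r1,r0 held:RD_PORT  <A:3 Mu:1 Ld:0 B:1 rd:1 wr:1>
#5 ALU src=r2,r0 held:RD_PORT  <A:3 Mu:1 Ld:0 B:1 rd:1 wr:1>
#6 BR src=- dispatched  <A:3 Mu:1 Ld:0 B:0 rd:1 wr:1>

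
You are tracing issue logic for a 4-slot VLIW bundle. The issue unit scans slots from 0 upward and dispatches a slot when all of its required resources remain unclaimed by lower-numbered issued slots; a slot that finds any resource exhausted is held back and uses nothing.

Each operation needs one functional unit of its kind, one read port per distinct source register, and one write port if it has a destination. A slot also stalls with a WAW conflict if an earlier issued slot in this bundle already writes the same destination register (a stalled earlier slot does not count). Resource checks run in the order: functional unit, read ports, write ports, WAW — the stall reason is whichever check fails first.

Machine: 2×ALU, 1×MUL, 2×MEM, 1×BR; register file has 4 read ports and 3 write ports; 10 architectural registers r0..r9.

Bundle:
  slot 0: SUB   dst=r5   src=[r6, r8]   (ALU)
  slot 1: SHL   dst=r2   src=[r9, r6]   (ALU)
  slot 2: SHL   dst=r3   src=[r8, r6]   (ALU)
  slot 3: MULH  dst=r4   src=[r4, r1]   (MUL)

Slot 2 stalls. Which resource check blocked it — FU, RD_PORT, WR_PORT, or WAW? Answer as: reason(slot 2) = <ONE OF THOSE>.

reason(slot 2) = FU

  0. ALU→r5 ⇒ go  {1A/1Mu/2Ld/1B | 2r 2w}
  1. ALU→r2 ⇒ go  {0A/1Mu/2Ld/1B | 0r 1w}
  2. ALU→r3 ⇒ no(FU)  {0A/1Mu/2Ld/1B | 0r 1w}
  3. MUL→r4 ⇒ no(RD_PORT)  {0A/1Mu/2Ld/1B | 0r 1w}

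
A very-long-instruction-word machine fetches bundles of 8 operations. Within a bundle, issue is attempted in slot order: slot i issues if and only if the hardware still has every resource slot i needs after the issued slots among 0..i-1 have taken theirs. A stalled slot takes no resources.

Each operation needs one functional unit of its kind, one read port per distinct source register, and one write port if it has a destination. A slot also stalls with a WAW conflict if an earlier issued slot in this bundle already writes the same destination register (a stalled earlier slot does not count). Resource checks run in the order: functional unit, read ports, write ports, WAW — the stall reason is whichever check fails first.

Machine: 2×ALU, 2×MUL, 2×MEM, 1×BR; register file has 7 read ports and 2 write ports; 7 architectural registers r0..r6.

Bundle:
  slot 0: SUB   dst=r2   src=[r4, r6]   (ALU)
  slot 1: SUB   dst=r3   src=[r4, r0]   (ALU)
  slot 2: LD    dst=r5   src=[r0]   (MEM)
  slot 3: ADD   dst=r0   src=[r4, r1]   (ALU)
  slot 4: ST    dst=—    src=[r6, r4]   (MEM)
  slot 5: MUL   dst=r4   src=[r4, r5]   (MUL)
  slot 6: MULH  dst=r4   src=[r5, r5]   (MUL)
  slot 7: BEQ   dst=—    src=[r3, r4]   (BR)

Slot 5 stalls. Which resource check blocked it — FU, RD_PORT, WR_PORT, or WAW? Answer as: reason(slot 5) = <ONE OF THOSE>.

  0. ALU→r2 ⇒ go  {1A/2Mu/2Ld/1B | 5r 1w}
  1. ALU→r3 ⇒ go  {0A/2Mu/2Ld/1B | 3r 0w}
  2. MEM→r5 ⇒ no(WR_PORT)  {0A/2Mu/2Ld/1B | 3r 0w}
  3. ALU→r0 ⇒ no(FU)  {0A/2Mu/2Ld/1B | 3r 0w}
  4. MEM ⇒ go  {0A/2Mu/1Ld/1B | 1r 0w}
  5. MUL→r4 ⇒ no(RD_PORT)  {0A/2Mu/1Ld/1B | 1r 0w}
  6. MUL→r4 ⇒ no(WR_PORT)  {0A/2Mu/1Ld/1B | 1r 0w}
  7. BR ⇒ no(RD_PORT)  {0A/2Mu/1Ld/1B | 1r 0w}

reason(slot 5) = RD_PORT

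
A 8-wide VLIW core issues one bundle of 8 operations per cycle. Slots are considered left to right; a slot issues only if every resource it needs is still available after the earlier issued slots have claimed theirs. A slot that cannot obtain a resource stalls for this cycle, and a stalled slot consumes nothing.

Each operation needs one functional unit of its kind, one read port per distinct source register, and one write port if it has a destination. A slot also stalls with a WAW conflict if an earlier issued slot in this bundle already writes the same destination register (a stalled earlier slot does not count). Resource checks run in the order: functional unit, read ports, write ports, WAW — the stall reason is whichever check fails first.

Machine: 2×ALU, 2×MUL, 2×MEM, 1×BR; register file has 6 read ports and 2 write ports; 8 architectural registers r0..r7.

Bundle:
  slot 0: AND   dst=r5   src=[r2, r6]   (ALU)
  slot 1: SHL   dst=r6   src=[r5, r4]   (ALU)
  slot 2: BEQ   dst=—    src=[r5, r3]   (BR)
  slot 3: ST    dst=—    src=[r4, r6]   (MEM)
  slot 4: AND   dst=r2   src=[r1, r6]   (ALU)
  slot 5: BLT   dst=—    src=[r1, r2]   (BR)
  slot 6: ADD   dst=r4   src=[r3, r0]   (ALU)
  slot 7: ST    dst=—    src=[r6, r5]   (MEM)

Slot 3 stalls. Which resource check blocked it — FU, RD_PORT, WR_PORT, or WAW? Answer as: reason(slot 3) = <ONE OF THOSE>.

  0. ALU→r5 ⇒ go  {1A/2Mu/2Ld/1B | 4r 1w}
  1. ALU→r6 ⇒ go  {0A/2Mu/2Ld/1B | 2r 0w}
  2. BR ⇒ go  {0A/2Mu/2Ld/0B | 0r 0w}
  3. MEM ⇒ no(RD_PORT)  {0A/2Mu/2Ld/0B | 0r 0w}
  4. ALU→r2 ⇒ no(FU)  {0A/2Mu/2Ld/0B | 0r 0w}
  5. BR ⇒ no(FU)  {0A/2Mu/2Ld/0B | 0r 0w}
  6. ALU→r4 ⇒ no(FU)  {0A/2Mu/2Ld/0B | 0r 0w}
  7. MEM ⇒ no(RD_PORT)  {0A/2Mu/2Ld/0B | 0r 0w}

reason(slot 3) = RD_PORT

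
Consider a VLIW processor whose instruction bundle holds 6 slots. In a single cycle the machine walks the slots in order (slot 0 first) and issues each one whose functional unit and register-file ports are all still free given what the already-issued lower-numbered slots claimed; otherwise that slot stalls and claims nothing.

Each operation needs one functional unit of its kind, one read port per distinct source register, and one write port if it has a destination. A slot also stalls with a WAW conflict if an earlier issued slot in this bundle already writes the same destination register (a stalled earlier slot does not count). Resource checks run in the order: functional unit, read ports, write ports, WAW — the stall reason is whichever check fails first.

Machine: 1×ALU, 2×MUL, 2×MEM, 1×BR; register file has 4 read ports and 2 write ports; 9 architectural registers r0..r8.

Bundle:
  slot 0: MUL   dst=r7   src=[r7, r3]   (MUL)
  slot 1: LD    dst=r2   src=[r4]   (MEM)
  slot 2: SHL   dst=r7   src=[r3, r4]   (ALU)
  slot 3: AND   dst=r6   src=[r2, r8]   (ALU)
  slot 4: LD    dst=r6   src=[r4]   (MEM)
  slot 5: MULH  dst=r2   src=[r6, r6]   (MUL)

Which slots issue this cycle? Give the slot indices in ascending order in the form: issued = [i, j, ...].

slot 0 (MUL): ISSUE — free A1,Mu1,Ld2,B1 rp2 wp1
slot 1 (MEM): ISSUE — free A1,Mu1,Ld1,B1 rp1 wp0
slot 2 (ALU): stall RD_PORT — free A1,Mu1,Ld1,B1 rp1 wp0
slot 3 (ALU): stall RD_PORT — free A1,Mu1,Ld1,B1 rp1 wp0
slot 4 (MEM): stall WR_PORT — free A1,Mu1,Ld1,B1 rp1 wp0
slot 5 (MUL): stall WR_PORT — free A1,Mu1,Ld1,B1 rp1 wp0

issued = [0, 1]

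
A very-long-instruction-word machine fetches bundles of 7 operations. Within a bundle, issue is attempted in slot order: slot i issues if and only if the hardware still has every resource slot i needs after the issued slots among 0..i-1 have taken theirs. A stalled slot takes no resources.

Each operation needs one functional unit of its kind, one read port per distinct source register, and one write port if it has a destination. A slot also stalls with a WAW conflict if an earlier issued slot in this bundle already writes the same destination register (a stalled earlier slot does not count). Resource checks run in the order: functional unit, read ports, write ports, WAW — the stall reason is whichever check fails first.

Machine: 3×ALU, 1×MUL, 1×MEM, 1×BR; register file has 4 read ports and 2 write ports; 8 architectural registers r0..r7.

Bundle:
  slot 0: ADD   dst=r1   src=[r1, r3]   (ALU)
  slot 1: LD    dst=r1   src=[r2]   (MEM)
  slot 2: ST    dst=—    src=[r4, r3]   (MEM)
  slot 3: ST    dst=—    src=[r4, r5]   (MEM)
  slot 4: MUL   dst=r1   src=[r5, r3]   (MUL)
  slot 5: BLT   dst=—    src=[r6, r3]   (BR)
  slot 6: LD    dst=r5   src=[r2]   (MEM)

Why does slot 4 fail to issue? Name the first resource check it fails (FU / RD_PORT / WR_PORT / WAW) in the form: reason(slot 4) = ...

(0) want 1×ALU +2rd +1wr — yes → AL2|MU1|ME1|BR1|rd2|wr1
(1) want 1×MEM +1rd +1wr — WAW → AL2|MU1|ME1|BR1|rd2|wr1
(2) want 1×MEM +2rd +0wr — yes → AL2|MU1|ME0|BR1|rd0|wr1
(3) want 1×MEM +2rd +0wr — FU → AL2|MU1|ME0|BR1|rd0|wr1
(4) want 1×MUL +2rd +1wr — RD_PORT → AL2|MU1|ME0|BR1|rd0|wr1
(5) want 1×BR +2rd +0wr — RD_PORT → AL2|MU1|ME0|BR1|rd0|wr1
(6) want 1×MEM +1rd +1wr — FU → AL2|MU1|ME0|BR1|rd0|wr1

reason(slot 4) = RD_PORT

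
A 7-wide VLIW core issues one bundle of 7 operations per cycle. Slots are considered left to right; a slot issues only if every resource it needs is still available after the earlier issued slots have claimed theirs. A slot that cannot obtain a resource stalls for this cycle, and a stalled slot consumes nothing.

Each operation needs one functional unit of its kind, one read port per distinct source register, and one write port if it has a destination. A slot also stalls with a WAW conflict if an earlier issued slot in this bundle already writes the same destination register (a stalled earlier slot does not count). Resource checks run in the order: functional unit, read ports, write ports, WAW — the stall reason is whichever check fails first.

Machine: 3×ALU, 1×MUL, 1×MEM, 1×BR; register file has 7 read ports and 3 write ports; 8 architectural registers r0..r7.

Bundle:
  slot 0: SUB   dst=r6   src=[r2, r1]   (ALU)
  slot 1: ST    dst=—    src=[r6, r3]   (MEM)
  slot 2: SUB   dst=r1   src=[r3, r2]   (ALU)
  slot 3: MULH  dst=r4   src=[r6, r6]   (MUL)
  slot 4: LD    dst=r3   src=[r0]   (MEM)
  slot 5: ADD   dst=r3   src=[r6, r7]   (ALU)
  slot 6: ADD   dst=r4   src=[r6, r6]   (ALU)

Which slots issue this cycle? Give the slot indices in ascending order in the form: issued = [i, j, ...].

issued = [0, 1, 2, 3]

slot 0 (ALU): ISSUE — free A2,Mu1,Ld1,B1 rp5 wp2
slot 1 (MEM): ISSUE — free A2,Mu1,Ld0,B1 rp3 wp2
slot 2 (ALU): ISSUE — free A1,Mu1,Ld0,B1 rp1 wp1
slot 3 (MUL): ISSUE — free A1,Mu0,Ld0,B1 rp0 wp0
slot 4 (MEM): stall FU — free A1,Mu0,Ld0,B1 rp0 wp0
slot 5 (ALU): stall RD_PORT — free A1,Mu0,Ld0,B1 rp0 wp0
slot 6 (ALU): stall RD_PORT — free A1,Mu0,Ld0,B1 rp0 wp0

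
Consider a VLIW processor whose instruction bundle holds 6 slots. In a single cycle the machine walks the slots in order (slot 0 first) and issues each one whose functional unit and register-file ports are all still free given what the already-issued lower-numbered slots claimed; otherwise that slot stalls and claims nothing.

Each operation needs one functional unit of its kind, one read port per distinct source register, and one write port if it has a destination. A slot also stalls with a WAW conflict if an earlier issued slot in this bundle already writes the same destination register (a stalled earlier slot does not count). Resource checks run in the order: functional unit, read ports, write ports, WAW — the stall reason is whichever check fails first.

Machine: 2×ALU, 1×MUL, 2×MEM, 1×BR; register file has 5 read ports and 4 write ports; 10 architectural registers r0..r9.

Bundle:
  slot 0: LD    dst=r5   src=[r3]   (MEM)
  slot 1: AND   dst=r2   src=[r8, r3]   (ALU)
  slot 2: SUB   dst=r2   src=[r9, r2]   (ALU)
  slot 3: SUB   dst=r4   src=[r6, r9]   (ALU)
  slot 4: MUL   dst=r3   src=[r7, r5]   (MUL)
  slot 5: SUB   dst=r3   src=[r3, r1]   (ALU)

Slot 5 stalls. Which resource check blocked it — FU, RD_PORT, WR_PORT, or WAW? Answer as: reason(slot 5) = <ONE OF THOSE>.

reason(slot 5) = FU

[0] MEM needs rd=1 wr=1: ok; after: ALU=2 MUL=1 MEM=1 BR=1, R=4, W=3
[1] ALU needs rd=2 wr=1: ok; after: ALU=1 MUL=1 MEM=1 BR=1, R=2, W=2
[2] ALU needs rd=2 wr=1: WAW; after: ALU=1 MUL=1 MEM=1 BR=1, R=2, W=2
[3] ALU needs rd=2 wr=1: ok; after: ALU=0 MUL=1 MEM=1 BR=1, R=0, W=1
[4] MUL needs rd=2 wr=1: RD_PORT; after: ALU=0 MUL=1 MEM=1 BR=1, R=0, W=1
[5] ALU needs rd=2 wr=1: FU; after: ALU=0 MUL=1 MEM=1 BR=1, R=0, W=1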